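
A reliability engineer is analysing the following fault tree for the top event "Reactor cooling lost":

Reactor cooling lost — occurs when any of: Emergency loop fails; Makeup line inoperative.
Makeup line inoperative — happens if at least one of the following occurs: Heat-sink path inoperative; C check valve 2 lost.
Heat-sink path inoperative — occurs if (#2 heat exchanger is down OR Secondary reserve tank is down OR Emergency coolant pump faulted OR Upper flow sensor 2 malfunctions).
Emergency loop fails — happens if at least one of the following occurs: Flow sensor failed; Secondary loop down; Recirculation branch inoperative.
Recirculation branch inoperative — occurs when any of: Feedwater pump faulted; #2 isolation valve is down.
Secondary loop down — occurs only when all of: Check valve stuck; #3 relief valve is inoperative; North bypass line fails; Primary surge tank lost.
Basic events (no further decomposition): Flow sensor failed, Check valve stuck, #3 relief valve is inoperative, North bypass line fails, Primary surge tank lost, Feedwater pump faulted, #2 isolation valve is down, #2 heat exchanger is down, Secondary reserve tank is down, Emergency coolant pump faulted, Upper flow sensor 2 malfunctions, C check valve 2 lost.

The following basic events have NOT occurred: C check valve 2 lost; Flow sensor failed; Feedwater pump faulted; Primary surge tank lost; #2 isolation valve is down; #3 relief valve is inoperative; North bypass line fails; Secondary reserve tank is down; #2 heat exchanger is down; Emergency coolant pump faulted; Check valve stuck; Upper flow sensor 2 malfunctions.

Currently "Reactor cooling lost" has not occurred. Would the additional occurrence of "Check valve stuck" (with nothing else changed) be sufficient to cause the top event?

No

Counterfactual: set "Check valve stuck" to occurred.
Secondary loop down [AND]: Check valve stuck=occurs, #3 relief valve is inoperative=not, North bypass line fails=not, Primary surge tank lost=not → not all inputs occur → does not occur.
Recirculation branch inoperative [OR]: Feedwater pump faulted=not, #2 isolation valve is down=not → no input occurs → does not occur.
Emergency loop fails [OR]: Flow sensor failed=not, Secondary loop down=not, Recirculation branch inoperative=not → no input occurs → does not occur.
Heat-sink path inoperative [OR]: #2 heat exchanger is down=not, Secondary reserve tank is down=not, Emergency coolant pump faulted=not, Upper flow sensor 2 malfunctions=not → no input occurs → does not occur.
Makeup line inoperative [OR]: Heat-sink path inoperative=not, C check valve 2 lost=not → no input occurs → does not occur.
Reactor cooling lost [OR]: Emergency loop fails=not, Makeup line inoperative=not → no input occurs → does not occur.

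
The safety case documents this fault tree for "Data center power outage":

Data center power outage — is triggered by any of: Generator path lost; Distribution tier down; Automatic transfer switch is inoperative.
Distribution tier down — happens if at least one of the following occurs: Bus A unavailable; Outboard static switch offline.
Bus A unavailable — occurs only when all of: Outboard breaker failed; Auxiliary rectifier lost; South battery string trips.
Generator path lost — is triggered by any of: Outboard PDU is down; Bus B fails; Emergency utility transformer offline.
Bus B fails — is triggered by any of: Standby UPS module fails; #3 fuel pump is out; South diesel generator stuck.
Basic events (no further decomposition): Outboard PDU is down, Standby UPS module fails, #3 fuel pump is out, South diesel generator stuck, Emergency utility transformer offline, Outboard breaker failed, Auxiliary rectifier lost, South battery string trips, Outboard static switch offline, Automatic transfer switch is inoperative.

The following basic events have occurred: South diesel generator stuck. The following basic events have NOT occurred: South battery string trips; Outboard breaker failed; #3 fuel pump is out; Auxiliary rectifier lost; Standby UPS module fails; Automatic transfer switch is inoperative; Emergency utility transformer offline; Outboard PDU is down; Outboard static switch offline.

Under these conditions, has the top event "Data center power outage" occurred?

Yes

Bus B fails [OR]: Standby UPS module fails=not, #3 fuel pump is out=not, South diesel generator stuck=occurs → at least one input occurs → occurs.
Generator path lost [OR]: Outboard PDU is down=not, Bus B fails=occurs, Emergency utility transformer offline=not → at least one input occurs → occurs.
Bus A unavailable [AND]: Outboard breaker failed=not, Auxiliary rectifier lost=not, South battery string trips=not → not all inputs occur → does not occur.
Distribution tier down [OR]: Bus A unavailable=not, Outboard static switch offline=not → no input occurs → does not occur.
Data center power outage [OR]: Generator path lost=occurs, Distribution tier down=not, Automatic transfer switch is inoperative=not → at least one input occurs → occurs.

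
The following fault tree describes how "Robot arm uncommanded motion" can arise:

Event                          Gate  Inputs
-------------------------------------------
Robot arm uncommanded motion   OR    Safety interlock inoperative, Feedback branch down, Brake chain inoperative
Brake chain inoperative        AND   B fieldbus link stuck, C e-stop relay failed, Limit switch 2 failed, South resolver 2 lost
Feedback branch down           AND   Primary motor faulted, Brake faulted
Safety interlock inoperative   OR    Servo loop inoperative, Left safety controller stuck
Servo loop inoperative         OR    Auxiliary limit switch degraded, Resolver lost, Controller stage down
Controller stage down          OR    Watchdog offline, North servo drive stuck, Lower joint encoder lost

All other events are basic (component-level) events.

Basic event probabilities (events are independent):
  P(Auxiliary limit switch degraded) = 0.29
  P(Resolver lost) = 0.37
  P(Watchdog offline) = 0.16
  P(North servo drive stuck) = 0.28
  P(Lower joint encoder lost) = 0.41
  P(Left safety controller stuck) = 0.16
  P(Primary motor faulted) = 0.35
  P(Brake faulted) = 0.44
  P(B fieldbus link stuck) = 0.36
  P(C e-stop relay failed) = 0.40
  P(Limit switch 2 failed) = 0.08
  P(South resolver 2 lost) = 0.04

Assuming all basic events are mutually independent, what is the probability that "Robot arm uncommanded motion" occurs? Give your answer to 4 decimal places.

P(Controller stage down) [OR] = 1 − (1−0.16) × (1−0.28) × (1−0.41) = 0.643168
P(Servo loop inoperative) [OR] = 1 − (1−0.29) × (1−0.37) × (1−0.643168) = 0.840389
P(Safety interlock inoperative) [OR] = 1 − (1−0.840389) × (1−0.16) = 0.865927
P(Feedback branch down) [AND] = 0.35 × 0.44 = 0.154000
P(Brake chain inoperative) [AND] = 0.36 × 0.40 × 0.08 × 0.04 = 0.000461
P(Robot arm uncommanded motion) [OR] = 1 − (1−0.865927) × (1−0.154000) × (1−0.000461) = 0.886627
Rounded to 4 decimal places: P(Robot arm uncommanded motion) ≈ 0.8866.

0.8866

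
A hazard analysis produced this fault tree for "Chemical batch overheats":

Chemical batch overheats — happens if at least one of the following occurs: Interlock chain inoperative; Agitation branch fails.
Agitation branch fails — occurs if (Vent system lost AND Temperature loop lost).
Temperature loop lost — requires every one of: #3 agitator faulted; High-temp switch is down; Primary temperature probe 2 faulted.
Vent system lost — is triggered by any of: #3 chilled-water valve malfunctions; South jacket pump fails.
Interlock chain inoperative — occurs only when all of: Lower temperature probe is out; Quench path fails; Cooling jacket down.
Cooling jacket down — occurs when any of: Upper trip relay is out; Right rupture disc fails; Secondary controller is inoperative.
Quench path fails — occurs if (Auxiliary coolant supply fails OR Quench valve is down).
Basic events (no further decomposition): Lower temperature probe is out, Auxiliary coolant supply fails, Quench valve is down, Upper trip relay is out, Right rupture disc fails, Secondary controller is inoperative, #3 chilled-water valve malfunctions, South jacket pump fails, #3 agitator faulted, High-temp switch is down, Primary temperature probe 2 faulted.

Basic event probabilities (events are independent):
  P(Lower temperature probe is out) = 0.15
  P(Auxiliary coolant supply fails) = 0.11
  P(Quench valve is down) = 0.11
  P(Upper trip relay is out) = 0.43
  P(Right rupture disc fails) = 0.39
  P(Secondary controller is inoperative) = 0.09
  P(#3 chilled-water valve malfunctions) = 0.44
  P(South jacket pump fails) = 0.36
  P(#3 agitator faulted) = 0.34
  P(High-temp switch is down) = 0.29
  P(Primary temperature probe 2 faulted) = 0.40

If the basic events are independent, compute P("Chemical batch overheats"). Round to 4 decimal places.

0.0461

P(Quench path fails) [OR] = 1 − (1−0.11) × (1−0.11) = 0.207900
P(Cooling jacket down) [OR] = 1 − (1−0.43) × (1−0.39) × (1−0.09) = 0.683593
P(Interlock chain inoperative) [AND] = 0.15 × 0.207900 × 0.683593 = 0.021318
P(Vent system lost) [OR] = 1 − (1−0.44) × (1−0.36) = 0.641600
P(Temperature loop lost) [AND] = 0.34 × 0.29 × 0.40 = 0.039440
P(Agitation branch fails) [AND] = 0.641600 × 0.039440 = 0.025305
P(Chemical batch overheats) [OR] = 1 − (1−0.021318) × (1−0.025305) = 0.046084
Rounded to 4 decimal places: P(Chemical batch overheats) ≈ 0.0461.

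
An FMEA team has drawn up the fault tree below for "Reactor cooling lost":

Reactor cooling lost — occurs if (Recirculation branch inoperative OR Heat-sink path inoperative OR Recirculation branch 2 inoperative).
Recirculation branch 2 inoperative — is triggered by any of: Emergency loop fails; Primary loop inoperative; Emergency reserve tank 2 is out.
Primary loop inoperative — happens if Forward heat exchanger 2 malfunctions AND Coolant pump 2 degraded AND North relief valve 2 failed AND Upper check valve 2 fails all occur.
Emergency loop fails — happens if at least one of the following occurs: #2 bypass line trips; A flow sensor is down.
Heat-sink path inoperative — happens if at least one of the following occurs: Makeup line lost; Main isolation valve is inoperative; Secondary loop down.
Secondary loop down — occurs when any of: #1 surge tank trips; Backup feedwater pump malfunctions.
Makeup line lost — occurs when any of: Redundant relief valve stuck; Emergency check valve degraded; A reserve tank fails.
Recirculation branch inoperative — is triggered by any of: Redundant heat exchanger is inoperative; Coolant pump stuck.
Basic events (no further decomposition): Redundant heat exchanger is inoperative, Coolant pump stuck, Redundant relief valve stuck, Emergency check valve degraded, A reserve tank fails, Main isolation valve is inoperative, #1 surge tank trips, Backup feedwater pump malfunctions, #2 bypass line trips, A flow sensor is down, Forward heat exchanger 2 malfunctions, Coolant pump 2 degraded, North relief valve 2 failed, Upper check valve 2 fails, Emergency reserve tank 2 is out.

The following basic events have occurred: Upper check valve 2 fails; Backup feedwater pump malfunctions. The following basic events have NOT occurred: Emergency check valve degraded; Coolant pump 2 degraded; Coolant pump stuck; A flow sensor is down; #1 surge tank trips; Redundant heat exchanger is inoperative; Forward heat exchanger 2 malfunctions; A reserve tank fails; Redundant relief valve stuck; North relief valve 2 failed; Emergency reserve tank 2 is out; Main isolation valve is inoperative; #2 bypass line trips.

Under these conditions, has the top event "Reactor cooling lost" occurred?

Yes

Recirculation branch inoperative [OR]: Redundant heat exchanger is inoperative=not, Coolant pump stuck=not → no input occurs → does not occur.
Makeup line lost [OR]: Redundant relief valve stuck=not, Emergency check valve degraded=not, A reserve tank fails=not → no input occurs → does not occur.
Secondary loop down [OR]: #1 surge tank trips=not, Backup feedwater pump malfunctions=occurs → at least one input occurs → occurs.
Heat-sink path inoperative [OR]: Makeup line lost=not, Main isolation valve is inoperative=not, Secondary loop down=occurs → at least one input occurs → occurs.
Emergency loop fails [OR]: #2 bypass line trips=not, A flow sensor is down=not → no input occurs → does not occur.
Primary loop inoperative [AND]: Forward heat exchanger 2 malfunctions=not, Coolant pump 2 degraded=not, North relief valve 2 failed=not, Upper check valve 2 fails=occurs → not all inputs occur → does not occur.
Recirculation branch 2 inoperative [OR]: Emergency loop fails=not, Primary loop inoperative=not, Emergency reserve tank 2 is out=not → no input occurs → does not occur.
Reactor cooling lost [OR]: Recirculation branch inoperative=not, Heat-sink path inoperative=occurs, Recirculation branch 2 inoperative=not → at least one input occurs → occurs.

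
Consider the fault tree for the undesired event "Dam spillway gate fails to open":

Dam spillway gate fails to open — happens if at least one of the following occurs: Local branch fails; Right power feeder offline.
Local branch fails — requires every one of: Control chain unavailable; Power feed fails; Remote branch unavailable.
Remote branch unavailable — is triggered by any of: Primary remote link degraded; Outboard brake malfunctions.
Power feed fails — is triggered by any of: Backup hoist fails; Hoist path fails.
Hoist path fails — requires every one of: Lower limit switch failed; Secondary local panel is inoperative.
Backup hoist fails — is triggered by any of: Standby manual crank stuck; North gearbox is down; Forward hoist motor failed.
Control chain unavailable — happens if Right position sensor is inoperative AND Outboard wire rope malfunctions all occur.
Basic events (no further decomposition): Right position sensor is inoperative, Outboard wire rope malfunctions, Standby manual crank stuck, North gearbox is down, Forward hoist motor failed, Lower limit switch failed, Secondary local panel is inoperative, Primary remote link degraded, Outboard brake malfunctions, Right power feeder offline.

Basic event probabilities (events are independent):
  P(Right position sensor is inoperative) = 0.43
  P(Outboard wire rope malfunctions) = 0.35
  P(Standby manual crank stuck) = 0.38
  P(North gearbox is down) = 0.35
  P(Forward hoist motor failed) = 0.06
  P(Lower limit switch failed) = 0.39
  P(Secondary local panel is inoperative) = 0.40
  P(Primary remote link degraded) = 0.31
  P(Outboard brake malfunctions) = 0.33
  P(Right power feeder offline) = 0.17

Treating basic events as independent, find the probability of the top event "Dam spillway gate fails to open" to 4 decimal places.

0.2157

P(Control chain unavailable) [AND] = 0.43 × 0.35 = 0.150500
P(Backup hoist fails) [OR] = 1 − (1−0.38) × (1−0.35) × (1−0.06) = 0.621180
P(Hoist path fails) [AND] = 0.39 × 0.40 = 0.156000
P(Power feed fails) [OR] = 1 − (1−0.621180) × (1−0.156000) = 0.680276
P(Remote branch unavailable) [OR] = 1 − (1−0.31) × (1−0.33) = 0.537700
P(Local branch fails) [AND] = 0.150500 × 0.680276 × 0.537700 = 0.055051
P(Dam spillway gate fails to open) [OR] = 1 − (1−0.055051) × (1−0.17) = 0.215692
Rounded to 4 decimal places: P(Dam spillway gate fails to open) ≈ 0.2157.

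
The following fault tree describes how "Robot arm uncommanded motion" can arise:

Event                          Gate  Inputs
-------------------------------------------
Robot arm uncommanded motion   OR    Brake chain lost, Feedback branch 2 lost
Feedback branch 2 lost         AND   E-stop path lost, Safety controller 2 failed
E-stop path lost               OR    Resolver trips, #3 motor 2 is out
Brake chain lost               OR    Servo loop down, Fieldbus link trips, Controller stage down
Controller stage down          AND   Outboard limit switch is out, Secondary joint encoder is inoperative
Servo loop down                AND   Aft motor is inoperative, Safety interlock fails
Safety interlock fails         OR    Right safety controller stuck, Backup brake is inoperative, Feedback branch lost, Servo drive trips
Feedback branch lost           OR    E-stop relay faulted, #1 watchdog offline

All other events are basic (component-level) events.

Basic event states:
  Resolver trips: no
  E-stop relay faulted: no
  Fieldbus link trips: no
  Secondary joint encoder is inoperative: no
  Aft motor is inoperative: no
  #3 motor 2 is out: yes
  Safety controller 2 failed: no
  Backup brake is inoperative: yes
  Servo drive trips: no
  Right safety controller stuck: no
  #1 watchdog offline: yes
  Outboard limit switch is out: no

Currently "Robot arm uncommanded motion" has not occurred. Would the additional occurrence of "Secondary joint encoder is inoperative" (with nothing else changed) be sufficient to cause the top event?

No

Counterfactual: set "Secondary joint encoder is inoperative" to occurred.
Feedback branch lost [OR]: E-stop relay faulted=not, #1 watchdog offline=occurs → at least one input occurs → occurs.
Safety interlock fails [OR]: Right safety controller stuck=not, Backup brake is inoperative=occurs, Feedback branch lost=occurs, Servo drive trips=not → at least one input occurs → occurs.
Servo loop down [AND]: Aft motor is inoperative=not, Safety interlock fails=occurs → not all inputs occur → does not occur.
Controller stage down [AND]: Outboard limit switch is out=not, Secondary joint encoder is inoperative=occurs → not all inputs occur → does not occur.
Brake chain lost [OR]: Servo loop down=not, Fieldbus link trips=not, Controller stage down=not → no input occurs → does not occur.
E-stop path lost [OR]: Resolver trips=not, #3 motor 2 is out=occurs → at least one input occurs → occurs.
Feedback branch 2 lost [AND]: E-stop path lost=occurs, Safety controller 2 failed=not → not all inputs occur → does not occur.
Robot arm uncommanded motion [OR]: Brake chain lost=not, Feedback branch 2 lost=not → no input occurs → does not occur.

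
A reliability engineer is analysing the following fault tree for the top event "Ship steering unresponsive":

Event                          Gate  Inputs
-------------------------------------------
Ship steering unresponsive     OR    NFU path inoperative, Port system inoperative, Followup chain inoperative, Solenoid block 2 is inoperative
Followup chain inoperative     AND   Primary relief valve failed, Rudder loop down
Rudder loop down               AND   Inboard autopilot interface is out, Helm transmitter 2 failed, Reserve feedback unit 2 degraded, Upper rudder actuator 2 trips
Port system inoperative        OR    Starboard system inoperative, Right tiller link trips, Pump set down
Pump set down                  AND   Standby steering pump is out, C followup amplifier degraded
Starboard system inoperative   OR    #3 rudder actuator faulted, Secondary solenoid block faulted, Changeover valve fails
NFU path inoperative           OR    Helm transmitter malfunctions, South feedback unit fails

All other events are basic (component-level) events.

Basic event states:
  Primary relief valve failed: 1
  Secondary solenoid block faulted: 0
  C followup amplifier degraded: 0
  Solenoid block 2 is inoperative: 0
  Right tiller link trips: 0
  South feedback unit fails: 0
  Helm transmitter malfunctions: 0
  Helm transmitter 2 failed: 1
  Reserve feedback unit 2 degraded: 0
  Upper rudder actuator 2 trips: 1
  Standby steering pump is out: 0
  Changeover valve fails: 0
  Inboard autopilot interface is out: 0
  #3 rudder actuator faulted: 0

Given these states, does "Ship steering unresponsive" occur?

No

NFU path inoperative [OR]: Helm transmitter malfunctions=not, South feedback unit fails=not → no input occurs → does not occur.
Starboard system inoperative [OR]: #3 rudder actuator faulted=not, Secondary solenoid block faulted=not, Changeover valve fails=not → no input occurs → does not occur.
Pump set down [AND]: Standby steering pump is out=not, C followup amplifier degraded=not → not all inputs occur → does not occur.
Port system inoperative [OR]: Starboard system inoperative=not, Right tiller link trips=not, Pump set down=not → no input occurs → does not occur.
Rudder loop down [AND]: Inboard autopilot interface is out=not, Helm transmitter 2 failed=occurs, Reserve feedback unit 2 degraded=not, Upper rudder actuator 2 trips=occurs → not all inputs occur → does not occur.
Followup chain inoperative [AND]: Primary relief valve failed=occurs, Rudder loop down=not → not all inputs occur → does not occur.
Ship steering unresponsive [OR]: NFU path inoperative=not, Port system inoperative=not, Followup chain inoperative=not, Solenoid block 2 is inoperative=not → no input occurs → does not occur.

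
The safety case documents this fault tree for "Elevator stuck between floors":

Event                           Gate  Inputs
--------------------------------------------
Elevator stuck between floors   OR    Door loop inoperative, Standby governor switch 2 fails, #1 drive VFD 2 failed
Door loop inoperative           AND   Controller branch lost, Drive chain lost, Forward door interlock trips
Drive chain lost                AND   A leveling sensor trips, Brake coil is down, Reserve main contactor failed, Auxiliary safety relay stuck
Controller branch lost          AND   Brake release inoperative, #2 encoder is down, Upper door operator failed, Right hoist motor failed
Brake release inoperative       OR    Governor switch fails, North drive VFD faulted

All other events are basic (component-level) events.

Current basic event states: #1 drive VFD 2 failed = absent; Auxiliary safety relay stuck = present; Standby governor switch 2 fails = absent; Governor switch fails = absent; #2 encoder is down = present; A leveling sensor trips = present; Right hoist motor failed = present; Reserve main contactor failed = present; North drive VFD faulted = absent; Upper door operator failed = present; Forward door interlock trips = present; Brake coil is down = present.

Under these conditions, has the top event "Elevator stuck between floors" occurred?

No

Brake release inoperative [OR]: Governor switch fails=not, North drive VFD faulted=not → no input occurs → does not occur.
Controller branch lost [AND]: Brake release inoperative=not, #2 encoder is down=occurs, Upper door operator failed=occurs, Right hoist motor failed=occurs → not all inputs occur → does not occur.
Drive chain lost [AND]: A leveling sensor trips=occurs, Brake coil is down=occurs, Reserve main contactor failed=occurs, Auxiliary safety relay stuck=occurs → all inputs occur → occurs.
Door loop inoperative [AND]: Controller branch lost=not, Drive chain lost=occurs, Forward door interlock trips=occurs → not all inputs occur → does not occur.
Elevator stuck between floors [OR]: Door loop inoperative=not, Standby governor switch 2 fails=not, #1 drive VFD 2 failed=not → no input occurs → does not occur.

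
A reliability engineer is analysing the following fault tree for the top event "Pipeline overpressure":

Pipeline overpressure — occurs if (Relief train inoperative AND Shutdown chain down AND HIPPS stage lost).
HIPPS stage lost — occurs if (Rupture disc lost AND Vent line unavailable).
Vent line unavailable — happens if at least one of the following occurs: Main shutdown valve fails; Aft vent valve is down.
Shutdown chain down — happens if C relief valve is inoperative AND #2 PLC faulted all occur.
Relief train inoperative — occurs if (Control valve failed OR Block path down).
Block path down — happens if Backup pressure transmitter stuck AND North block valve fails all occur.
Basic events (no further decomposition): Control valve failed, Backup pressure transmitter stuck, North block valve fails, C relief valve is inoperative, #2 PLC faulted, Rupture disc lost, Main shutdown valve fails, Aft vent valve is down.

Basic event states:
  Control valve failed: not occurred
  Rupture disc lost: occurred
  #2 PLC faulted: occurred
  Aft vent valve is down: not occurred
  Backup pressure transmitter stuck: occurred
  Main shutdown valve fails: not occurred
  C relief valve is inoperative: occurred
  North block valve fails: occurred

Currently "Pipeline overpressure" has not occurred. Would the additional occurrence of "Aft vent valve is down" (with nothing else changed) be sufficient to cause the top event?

Counterfactual: set "Aft vent valve is down" to occurred.
Block path down [AND]: Backup pressure transmitter stuck=occurs, North block valve fails=occurs → all inputs occur → occurs.
Relief train inoperative [OR]: Control valve failed=not, Block path down=occurs → at least one input occurs → occurs.
Shutdown chain down [AND]: C relief valve is inoperative=occurs, #2 PLC faulted=occurs → all inputs occur → occurs.
Vent line unavailable [OR]: Main shutdown valve fails=not, Aft vent valve is down=occurs → at least one input occurs → occurs.
HIPPS stage lost [AND]: Rupture disc lost=occurs, Vent line unavailable=occurs → all inputs occur → occurs.
Pipeline overpressure [AND]: Relief train inoperative=occurs, Shutdown chain down=occurs, HIPPS stage lost=occurs → all inputs occur → occurs.

Yes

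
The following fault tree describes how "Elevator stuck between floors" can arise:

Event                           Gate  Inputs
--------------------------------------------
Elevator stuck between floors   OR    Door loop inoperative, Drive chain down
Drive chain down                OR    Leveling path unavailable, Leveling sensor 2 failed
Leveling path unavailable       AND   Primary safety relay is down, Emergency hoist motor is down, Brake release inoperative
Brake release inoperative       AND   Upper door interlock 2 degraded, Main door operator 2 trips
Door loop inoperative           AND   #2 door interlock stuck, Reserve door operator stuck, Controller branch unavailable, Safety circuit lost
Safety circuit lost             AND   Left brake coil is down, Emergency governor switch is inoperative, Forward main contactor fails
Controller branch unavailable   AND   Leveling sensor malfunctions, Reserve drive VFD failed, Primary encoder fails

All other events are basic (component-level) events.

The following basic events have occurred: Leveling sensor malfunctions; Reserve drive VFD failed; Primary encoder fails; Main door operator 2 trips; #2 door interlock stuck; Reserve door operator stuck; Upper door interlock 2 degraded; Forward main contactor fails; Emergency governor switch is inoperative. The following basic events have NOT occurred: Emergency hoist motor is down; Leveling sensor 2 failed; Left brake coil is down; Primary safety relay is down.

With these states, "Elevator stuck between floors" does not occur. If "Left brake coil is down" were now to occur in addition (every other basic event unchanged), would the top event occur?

Yes

Counterfactual: set "Left brake coil is down" to occurred.
Controller branch unavailable [AND]: Leveling sensor malfunctions=occurs, Reserve drive VFD failed=occurs, Primary encoder fails=occurs → all inputs occur → occurs.
Safety circuit lost [AND]: Left brake coil is down=occurs, Emergency governor switch is inoperative=occurs, Forward main contactor fails=occurs → all inputs occur → occurs.
Door loop inoperative [AND]: #2 door interlock stuck=occurs, Reserve door operator stuck=occurs, Controller branch unavailable=occurs, Safety circuit lost=occurs → all inputs occur → occurs.
Brake release inoperative [AND]: Upper door interlock 2 degraded=occurs, Main door operator 2 trips=occurs → all inputs occur → occurs.
Leveling path unavailable [AND]: Primary safety relay is down=not, Emergency hoist motor is down=not, Brake release inoperative=occurs → not all inputs occur → does not occur.
Drive chain down [OR]: Leveling path unavailable=not, Leveling sensor 2 failed=not → no input occurs → does not occur.
Elevator stuck between floors [OR]: Door loop inoperative=occurs, Drive chain down=not → at least one input occurs → occurs.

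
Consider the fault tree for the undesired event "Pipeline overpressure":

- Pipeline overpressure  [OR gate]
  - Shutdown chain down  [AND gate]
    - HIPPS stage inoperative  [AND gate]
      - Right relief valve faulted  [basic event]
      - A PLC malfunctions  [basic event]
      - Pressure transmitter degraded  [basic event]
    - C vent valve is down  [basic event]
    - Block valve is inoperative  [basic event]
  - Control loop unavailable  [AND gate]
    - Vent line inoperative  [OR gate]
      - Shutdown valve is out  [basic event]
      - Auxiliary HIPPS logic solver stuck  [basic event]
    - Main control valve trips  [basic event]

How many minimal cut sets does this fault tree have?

HIPPS stage inoperative [AND]: one cut set from each child combined → 1 × 1 × 1 = 1 cut set(s).
Shutdown chain down [AND]: one cut set from each child combined → 1 × 1 × 1 = 1 cut set(s).
Vent line inoperative [OR]: union of children's cut sets → 2 cut set(s).
Control loop unavailable [AND]: one cut set from each child combined → 2 × 1 = 2 cut set(s).
Pipeline overpressure [OR]: union of children's cut sets → 3 cut set(s).
Minimal cut sets: {A PLC malfunctions, Block valve is inoperative, C vent valve is down, Pressure transmitter degraded, Right relief valve faulted}; {Main control valve trips, Shutdown valve is out}; {Auxiliary HIPPS logic solver stuck, Main control valve trips}.

3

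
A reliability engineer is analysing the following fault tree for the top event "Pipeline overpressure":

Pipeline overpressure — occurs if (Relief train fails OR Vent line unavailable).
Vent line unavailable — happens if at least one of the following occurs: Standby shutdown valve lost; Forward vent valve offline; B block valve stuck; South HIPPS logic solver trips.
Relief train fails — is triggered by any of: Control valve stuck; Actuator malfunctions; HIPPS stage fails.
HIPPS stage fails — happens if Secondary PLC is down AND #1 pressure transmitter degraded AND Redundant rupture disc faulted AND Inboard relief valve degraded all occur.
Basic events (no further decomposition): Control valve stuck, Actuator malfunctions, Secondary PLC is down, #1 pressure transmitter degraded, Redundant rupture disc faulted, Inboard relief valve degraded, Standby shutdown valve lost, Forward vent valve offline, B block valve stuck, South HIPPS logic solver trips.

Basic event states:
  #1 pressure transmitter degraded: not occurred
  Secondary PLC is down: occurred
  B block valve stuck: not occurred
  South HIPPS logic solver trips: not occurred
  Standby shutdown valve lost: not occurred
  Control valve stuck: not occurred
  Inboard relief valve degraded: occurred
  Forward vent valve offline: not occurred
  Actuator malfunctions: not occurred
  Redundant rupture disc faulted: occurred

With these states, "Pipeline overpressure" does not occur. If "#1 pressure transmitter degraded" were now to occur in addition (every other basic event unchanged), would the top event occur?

Yes

Counterfactual: set "#1 pressure transmitter degraded" to occurred.
HIPPS stage fails [AND]: Secondary PLC is down=occurs, #1 pressure transmitter degraded=occurs, Redundant rupture disc faulted=occurs, Inboard relief valve degraded=occurs → all inputs occur → occurs.
Relief train fails [OR]: Control valve stuck=not, Actuator malfunctions=not, HIPPS stage fails=occurs → at least one input occurs → occurs.
Vent line unavailable [OR]: Standby shutdown valve lost=not, Forward vent valve offline=not, B block valve stuck=not, South HIPPS logic solver trips=not → no input occurs → does not occur.
Pipeline overpressure [OR]: Relief train fails=occurs, Vent line unavailable=not → at least one input occurs → occurs.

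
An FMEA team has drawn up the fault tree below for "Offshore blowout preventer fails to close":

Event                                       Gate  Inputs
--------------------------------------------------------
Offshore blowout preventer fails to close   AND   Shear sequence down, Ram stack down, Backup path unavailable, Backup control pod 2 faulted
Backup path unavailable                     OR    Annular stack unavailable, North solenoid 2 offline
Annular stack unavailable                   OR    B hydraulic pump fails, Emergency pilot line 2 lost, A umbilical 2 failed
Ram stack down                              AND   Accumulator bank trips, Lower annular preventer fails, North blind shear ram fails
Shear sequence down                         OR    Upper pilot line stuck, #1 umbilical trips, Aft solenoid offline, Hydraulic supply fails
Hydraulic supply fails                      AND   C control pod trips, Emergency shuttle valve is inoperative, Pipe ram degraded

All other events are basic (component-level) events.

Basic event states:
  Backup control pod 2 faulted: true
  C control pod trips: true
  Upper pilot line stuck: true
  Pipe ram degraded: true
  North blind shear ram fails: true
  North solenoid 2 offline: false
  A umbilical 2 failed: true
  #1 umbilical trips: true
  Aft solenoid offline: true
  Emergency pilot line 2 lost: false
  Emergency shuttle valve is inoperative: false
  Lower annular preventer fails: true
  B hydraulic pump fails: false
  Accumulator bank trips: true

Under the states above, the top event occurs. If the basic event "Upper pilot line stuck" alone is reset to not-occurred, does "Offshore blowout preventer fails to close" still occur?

Yes

Counterfactual: set "Upper pilot line stuck" to not occurred.
Hydraulic supply fails [AND]: C control pod trips=occurs, Emergency shuttle valve is inoperative=not, Pipe ram degraded=occurs → not all inputs occur → does not occur.
Shear sequence down [OR]: Upper pilot line stuck=not, #1 umbilical trips=occurs, Aft solenoid offline=occurs, Hydraulic supply fails=not → at least one input occurs → occurs.
Ram stack down [AND]: Accumulator bank trips=occurs, Lower annular preventer fails=occurs, North blind shear ram fails=occurs → all inputs occur → occurs.
Annular stack unavailable [OR]: B hydraulic pump fails=not, Emergency pilot line 2 lost=not, A umbilical 2 failed=occurs → at least one input occurs → occurs.
Backup path unavailable [OR]: Annular stack unavailable=occurs, North solenoid 2 offline=not → at least one input occurs → occurs.
Offshore blowout preventer fails to close [AND]: Shear sequence down=occurs, Ram stack down=occurs, Backup path unavailable=occurs, Backup control pod 2 faulted=occurs → all inputs occur → occurs.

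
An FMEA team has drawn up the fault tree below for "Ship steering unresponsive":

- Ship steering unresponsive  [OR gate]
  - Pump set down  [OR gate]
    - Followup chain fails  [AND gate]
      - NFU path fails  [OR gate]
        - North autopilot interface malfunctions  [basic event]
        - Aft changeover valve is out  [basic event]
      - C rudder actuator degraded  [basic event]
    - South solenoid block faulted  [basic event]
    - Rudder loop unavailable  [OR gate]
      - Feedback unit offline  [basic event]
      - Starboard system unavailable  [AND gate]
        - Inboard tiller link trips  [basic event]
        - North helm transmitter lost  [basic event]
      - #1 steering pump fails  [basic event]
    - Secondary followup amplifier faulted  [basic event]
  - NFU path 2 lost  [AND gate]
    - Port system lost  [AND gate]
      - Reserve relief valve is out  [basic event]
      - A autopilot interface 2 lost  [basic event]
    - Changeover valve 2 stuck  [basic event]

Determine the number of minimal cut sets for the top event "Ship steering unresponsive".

NFU path fails [OR]: union of children's cut sets → 2 cut set(s).
Followup chain fails [AND]: one cut set from each child combined → 2 × 1 = 2 cut set(s).
Starboard system unavailable [AND]: one cut set from each child combined → 1 × 1 = 1 cut set(s).
Rudder loop unavailable [OR]: union of children's cut sets → 3 cut set(s).
Pump set down [OR]: union of children's cut sets → 7 cut set(s).
Port system lost [AND]: one cut set from each child combined → 1 × 1 = 1 cut set(s).
NFU path 2 lost [AND]: one cut set from each child combined → 1 × 1 = 1 cut set(s).
Ship steering unresponsive [OR]: union of children's cut sets → 8 cut set(s).
Minimal cut sets: {C rudder actuator degraded, North autopilot interface malfunctions}; {Aft changeover valve is out, C rudder actuator degraded}; {South solenoid block faulted}; {Feedback unit offline}; {Inboard tiller link trips, North helm transmitter lost}; {#1 steering pump fails}; {Secondary followup amplifier faulted}; {A autopilot interface 2 lost, Changeover valve 2 stuck, Reserve relief valve is out}.

8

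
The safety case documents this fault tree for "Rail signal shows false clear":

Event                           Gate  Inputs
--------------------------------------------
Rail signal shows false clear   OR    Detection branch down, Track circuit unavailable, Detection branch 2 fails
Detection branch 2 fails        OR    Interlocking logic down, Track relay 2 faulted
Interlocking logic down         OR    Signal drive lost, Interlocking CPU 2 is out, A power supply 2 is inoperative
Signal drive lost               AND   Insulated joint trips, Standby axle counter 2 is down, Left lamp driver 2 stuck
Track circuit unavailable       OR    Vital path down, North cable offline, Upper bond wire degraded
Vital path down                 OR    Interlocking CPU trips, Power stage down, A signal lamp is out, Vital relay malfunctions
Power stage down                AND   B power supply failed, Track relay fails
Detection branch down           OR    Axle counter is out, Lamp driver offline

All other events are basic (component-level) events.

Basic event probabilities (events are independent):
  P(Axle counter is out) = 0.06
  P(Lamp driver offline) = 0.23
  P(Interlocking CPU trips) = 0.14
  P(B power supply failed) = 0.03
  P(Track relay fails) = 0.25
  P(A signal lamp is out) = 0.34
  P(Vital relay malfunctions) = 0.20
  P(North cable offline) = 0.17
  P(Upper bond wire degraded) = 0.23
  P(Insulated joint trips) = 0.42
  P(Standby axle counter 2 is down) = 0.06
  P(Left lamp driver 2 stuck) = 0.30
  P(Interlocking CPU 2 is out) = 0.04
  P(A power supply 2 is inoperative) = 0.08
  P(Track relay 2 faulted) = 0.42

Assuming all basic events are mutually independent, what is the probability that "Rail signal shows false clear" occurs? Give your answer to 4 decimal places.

0.8940

P(Detection branch down) [OR] = 1 − (1−0.06) × (1−0.23) = 0.276200
P(Power stage down) [AND] = 0.03 × 0.25 = 0.007500
P(Vital path down) [OR] = 1 − (1−0.14) × (1−0.007500) × (1−0.34) × (1−0.20) = 0.549326
P(Track circuit unavailable) [OR] = 1 − (1−0.549326) × (1−0.17) × (1−0.23) = 0.711974
P(Signal drive lost) [AND] = 0.42 × 0.06 × 0.30 = 0.007560
P(Interlocking logic down) [OR] = 1 − (1−0.007560) × (1−0.04) × (1−0.08) = 0.123477
P(Detection branch 2 fails) [OR] = 1 − (1−0.123477) × (1−0.42) = 0.491617
P(Rail signal shows false clear) [OR] = 1 − (1−0.276200) × (1−0.711974) × (1−0.491617) = 0.894016
Rounded to 4 decimal places: P(Rail signal shows false clear) ≈ 0.8940.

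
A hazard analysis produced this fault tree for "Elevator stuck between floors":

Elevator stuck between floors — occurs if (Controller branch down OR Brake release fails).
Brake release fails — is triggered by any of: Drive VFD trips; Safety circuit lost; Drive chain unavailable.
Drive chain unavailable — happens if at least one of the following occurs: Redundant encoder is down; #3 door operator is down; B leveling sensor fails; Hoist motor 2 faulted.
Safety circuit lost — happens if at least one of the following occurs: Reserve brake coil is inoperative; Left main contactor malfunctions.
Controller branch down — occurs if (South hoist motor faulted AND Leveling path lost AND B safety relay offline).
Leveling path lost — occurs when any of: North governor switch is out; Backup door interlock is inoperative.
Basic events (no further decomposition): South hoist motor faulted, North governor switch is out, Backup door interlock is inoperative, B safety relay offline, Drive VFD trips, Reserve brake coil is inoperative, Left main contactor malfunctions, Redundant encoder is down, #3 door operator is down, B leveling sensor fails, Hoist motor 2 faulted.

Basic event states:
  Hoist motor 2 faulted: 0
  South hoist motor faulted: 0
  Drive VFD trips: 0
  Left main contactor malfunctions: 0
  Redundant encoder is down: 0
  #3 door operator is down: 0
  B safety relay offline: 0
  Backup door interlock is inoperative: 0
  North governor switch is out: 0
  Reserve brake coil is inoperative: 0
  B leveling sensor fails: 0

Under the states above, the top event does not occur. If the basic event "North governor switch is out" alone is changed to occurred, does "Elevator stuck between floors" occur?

No

Counterfactual: set "North governor switch is out" to occurred.
Leveling path lost [OR]: North governor switch is out=occurs, Backup door interlock is inoperative=not → at least one input occurs → occurs.
Controller branch down [AND]: South hoist motor faulted=not, Leveling path lost=occurs, B safety relay offline=not → not all inputs occur → does not occur.
Safety circuit lost [OR]: Reserve brake coil is inoperative=not, Left main contactor malfunctions=not → no input occurs → does not occur.
Drive chain unavailable [OR]: Redundant encoder is down=not, #3 door operator is down=not, B leveling sensor fails=not, Hoist motor 2 faulted=not → no input occurs → does not occur.
Brake release fails [OR]: Drive VFD trips=not, Safety circuit lost=not, Drive chain unavailable=not → no input occurs → does not occur.
Elevator stuck between floors [OR]: Controller branch down=not, Brake release fails=not → no input occurs → does not occur.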